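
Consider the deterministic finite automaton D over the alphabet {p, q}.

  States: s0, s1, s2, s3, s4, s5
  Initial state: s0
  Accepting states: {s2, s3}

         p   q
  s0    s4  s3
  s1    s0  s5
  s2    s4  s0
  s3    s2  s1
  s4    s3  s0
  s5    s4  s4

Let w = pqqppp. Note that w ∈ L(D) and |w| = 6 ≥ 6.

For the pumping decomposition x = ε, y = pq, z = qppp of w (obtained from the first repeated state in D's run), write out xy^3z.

pqpqpqqppp

xy^3z = ε·pq·pq·pq·qppp = pqpqpqqppp.
Reading y = pq takes D from s0 back to s0, so after x·y·y·y the machine is still in s0, and z then leads to the accepting state s3. Hence pqpqpqqppp ∈ L(D).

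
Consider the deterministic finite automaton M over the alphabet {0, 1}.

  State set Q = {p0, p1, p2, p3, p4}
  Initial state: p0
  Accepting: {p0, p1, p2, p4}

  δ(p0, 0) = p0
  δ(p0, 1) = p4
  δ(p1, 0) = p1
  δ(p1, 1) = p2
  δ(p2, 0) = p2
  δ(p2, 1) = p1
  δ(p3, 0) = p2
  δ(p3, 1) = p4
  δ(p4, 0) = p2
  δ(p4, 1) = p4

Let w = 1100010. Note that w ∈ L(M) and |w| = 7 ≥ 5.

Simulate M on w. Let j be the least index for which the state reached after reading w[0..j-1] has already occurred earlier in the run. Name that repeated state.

Run of M on w = 1 1 0 0 0 1 0:
  step 0: p0  (start)
  step 1: p4  (read 1: p0→p4)
  step 2: p4  (read 1: p4→p4)   ← first repeat (p4 seen earlier)
  step 3: p2  (read 0: p4→p2)
  step 4: p2  (read 0: p2→p2)
  step 5: p2  (read 0: p2→p2)
  step 6: p1  (read 1: p2→p1)
  step 7: p1  (read 0: p1→p1)

The earliest repeat is at step j = 2: M is in p4, which it already visited at step i = 1.
With |Q| = 5, pigeonhole forces a state repeat no later than step 5; the substring read between the first and second visits to that state can be pumped.

p4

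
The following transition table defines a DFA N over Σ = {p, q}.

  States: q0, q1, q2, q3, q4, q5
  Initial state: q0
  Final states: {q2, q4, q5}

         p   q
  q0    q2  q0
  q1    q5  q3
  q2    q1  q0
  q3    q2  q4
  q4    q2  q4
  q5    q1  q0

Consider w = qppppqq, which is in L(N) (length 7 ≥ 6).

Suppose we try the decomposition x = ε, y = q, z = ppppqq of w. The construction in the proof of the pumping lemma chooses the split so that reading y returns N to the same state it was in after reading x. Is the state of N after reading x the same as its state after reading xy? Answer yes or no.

State sequence: q0 -q-> q0

After x (step 0): q0. After xy (step 1): q0.
They match, so y = q drives N around a cycle from q0 back to itself; pumping y any number of times keeps N in q0 before reading z, and xyⁱz ∈ L(N) for every i ≥ 0.

yes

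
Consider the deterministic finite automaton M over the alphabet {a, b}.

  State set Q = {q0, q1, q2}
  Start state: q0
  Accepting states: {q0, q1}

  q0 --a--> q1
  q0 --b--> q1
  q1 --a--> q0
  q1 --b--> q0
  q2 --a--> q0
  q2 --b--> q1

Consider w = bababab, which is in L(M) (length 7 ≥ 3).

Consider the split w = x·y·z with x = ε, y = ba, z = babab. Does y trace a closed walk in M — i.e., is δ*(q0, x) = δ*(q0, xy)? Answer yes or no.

yes

State sequence: q0 -b-> q1 -a-> q0

After x (step 0): q0. After xy (step 2): q0.
They match, so y = ba drives M around a cycle from q0 back to itself; pumping y any number of times keeps M in q0 before reading z, and xyⁱz ∈ L(M) for every i ≥ 0.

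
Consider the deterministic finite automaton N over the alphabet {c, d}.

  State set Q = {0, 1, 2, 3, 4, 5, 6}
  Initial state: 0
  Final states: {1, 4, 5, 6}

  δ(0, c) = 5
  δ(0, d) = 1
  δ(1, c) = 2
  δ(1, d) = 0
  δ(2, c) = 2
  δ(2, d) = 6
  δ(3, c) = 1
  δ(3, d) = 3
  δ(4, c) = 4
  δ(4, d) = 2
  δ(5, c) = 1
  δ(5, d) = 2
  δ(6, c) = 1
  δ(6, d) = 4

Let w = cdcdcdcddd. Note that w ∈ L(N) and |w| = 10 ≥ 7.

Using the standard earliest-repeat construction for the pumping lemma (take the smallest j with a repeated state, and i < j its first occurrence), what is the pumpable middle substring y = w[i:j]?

Run of N on w = c d c d c d c d d d:
  step 0: 0  (start)
  step 1: 5  (read c: 0→5)
  step 2: 2  (read d: 5→2)
  step 3: 2  (read c: 2→2)   ← first repeat (2 seen earlier)
  step 4: 6  (read d: 2→6)
  step 5: 1  (read c: 6→1)
  step 6: 0  (read d: 1→0)
  step 7: 5  (read c: 0→5)
  step 8: 2  (read d: 5→2)
  step 9: 6  (read d: 2→6)
  step 10: 4  (read d: 6→4)

So i = 2, j = 3, giving x = w[0:2] = cd, y = w[2:3] = c, z = w[3:10] = dcdcddd.
Check: |xy| = 3 ≤ 7 and |y| = 1 ≥ 1. Reading y takes N from 2 back to 2, so every xyⁱz is accepted.
Pumping length from the standard proof: p = 7 (the number of states). The repeated state found above gives |xy| = j ≤ 7 and |y| = j − i ≥ 1.

c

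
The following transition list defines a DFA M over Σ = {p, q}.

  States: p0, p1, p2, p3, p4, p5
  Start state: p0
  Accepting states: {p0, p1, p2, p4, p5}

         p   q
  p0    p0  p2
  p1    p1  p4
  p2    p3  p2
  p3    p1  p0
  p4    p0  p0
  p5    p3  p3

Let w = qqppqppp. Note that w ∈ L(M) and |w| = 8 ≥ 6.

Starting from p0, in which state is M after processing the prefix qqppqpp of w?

p0

State sequence: p0 -q-> p2 -q-> p2 -p-> p3 -p-> p1 -q-> p4 -p-> p0 -p-> p0

After reading 7 characters, M is in state p0.
(This kind of state-tracing is the core of the pumping-lemma construction: with 6 states, pigeonhole forces a repeat within the first 6 steps.)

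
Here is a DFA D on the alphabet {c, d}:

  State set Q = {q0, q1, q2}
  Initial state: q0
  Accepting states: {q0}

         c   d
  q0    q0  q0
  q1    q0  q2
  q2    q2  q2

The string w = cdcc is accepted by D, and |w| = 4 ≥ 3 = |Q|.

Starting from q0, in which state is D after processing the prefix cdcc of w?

q0

State sequence: q0 -c-> q0 -d-> q0 -c-> q0 -c-> q0

After reading 4 characters, D is in state q0.
(This kind of state-tracing is the core of the pumping-lemma construction: with 3 states, pigeonhole forces a repeat within the first 3 steps.)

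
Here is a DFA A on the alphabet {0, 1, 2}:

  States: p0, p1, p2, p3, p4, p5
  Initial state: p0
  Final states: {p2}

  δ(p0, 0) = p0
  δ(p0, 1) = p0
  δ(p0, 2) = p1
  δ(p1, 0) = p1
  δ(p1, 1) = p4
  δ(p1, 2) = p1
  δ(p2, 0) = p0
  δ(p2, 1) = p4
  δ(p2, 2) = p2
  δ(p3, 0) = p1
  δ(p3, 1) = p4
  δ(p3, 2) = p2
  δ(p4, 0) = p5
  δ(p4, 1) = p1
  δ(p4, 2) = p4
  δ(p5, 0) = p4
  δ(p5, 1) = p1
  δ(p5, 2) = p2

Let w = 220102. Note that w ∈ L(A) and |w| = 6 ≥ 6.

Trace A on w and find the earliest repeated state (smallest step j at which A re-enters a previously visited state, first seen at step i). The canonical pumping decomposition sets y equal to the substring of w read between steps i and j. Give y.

Run of A on w = 2 2 0 1 0 2:
  step 0: p0  (start)
  step 1: p1  (read 2: p0→p1)
  step 2: p1  (read 2: p1→p1)   ← first repeat (p1 seen earlier)
  step 3: p1  (read 0: p1→p1)
  step 4: p4  (read 1: p1→p4)
  step 5: p5  (read 0: p4→p5)
  step 6: p2  (read 2: p5→p2)

So i = 1, j = 2, giving x = w[0:1] = 2, y = w[1:2] = 2, z = w[2:6] = 0102.
Check: |xy| = 2 ≤ 6 and |y| = 1 ≥ 1. Reading y takes A from p1 back to p1, so every xyⁱz is accepted.

2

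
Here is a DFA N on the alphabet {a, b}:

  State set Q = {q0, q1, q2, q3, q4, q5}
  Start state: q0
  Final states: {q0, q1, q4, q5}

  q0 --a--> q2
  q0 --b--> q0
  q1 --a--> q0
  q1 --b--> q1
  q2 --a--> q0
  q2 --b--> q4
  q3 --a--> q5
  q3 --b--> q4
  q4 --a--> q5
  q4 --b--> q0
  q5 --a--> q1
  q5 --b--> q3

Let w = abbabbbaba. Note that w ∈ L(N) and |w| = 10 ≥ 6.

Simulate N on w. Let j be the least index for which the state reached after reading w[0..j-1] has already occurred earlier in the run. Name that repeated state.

q0

State sequence: q0 -a-> q2 -b-> q4 -b-> q0 -a-> q2 -b-> q4 -b-> q0 -b-> q0 -a-> q2 -b-> q4 -a-> q5
First repeat at step 3: q0 was already visited.

The earliest repeat is at step j = 3: N is in q0, which it already visited at step i = 0.
The DFA has 6 states, so the proof of the pumping lemma guarantees a repeated state among the first 6+1 visited; the segment between the two visits is the pumpable y.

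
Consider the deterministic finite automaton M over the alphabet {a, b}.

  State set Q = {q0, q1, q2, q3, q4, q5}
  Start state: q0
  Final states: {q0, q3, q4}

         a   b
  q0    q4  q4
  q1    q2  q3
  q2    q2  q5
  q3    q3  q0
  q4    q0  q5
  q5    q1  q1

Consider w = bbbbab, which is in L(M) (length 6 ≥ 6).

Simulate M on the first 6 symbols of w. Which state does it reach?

q0

Run of M on the first 6 characters of w = b b b b a b:
  step 0: q0  (start)
  step 1: q4  (read b: q0→q4)
  step 2: q5  (read b: q4→q5)
  step 3: q1  (read b: q5→q1)
  step 4: q3  (read b: q1→q3)
  step 5: q3  (read a: q3→q3)
  step 6: q0  (read b: q3→q0)

After reading 6 characters, M is in state q0.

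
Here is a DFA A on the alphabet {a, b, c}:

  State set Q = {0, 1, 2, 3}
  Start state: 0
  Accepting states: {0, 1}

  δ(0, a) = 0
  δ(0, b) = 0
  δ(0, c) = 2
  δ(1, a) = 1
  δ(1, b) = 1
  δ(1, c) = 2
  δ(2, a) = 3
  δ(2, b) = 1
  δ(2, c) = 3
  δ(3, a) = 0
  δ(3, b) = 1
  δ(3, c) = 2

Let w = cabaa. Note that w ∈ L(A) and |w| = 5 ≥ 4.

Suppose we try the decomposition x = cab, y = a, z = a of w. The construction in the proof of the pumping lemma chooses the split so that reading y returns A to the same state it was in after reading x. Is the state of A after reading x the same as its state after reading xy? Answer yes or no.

Run of A on the first 4 characters of w = c a b a:
  step 0: 0  (start)
  step 1: 2  (read c: 0→2)
  step 2: 3  (read a: 2→3)
  step 3: 1  (read b: 3→1)
  step 4: 1  (read a: 1→1)

After x (step 3): 1. After xy (step 4): 1.
They match, so y = a drives A around a cycle from 1 back to itself; pumping y any number of times keeps A in 1 before reading z, and xyⁱz ∈ L(A) for every i ≥ 0.

yes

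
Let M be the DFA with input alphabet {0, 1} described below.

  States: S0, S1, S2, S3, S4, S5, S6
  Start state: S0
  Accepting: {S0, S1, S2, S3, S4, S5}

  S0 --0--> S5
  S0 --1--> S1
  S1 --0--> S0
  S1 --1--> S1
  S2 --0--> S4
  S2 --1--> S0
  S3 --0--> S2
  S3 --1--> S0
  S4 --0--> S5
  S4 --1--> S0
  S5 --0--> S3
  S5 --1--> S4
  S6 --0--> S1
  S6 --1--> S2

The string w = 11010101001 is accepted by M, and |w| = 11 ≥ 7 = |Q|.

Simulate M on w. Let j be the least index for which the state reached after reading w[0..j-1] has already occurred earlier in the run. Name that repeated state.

S1

State sequence: S0 -1-> S1 -1-> S1 -0-> S0 -1-> S1 -0-> S0 -1-> S1 -0-> S0 -1-> S1 -0-> S0 -0-> S5 -1-> S4
First repeat at step 2: S1 was already visited.

The earliest repeat is at step j = 2: M is in S1, which it already visited at step i = 1.
The DFA has 7 states, so the proof of the pumping lemma guarantees a repeated state among the first 7+1 visited; the segment between the two visits is the pumpable y.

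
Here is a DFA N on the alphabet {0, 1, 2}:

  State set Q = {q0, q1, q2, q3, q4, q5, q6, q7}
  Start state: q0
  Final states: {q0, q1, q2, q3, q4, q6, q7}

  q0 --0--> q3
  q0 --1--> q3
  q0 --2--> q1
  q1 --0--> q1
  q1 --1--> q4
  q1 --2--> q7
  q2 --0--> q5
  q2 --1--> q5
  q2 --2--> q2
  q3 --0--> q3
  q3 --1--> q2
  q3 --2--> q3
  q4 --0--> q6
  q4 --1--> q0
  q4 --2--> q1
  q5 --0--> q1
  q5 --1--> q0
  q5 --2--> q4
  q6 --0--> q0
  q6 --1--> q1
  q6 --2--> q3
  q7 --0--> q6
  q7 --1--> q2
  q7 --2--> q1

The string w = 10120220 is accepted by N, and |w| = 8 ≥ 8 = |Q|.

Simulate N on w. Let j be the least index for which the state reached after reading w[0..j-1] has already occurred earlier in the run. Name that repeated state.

State sequence: q0 -1-> q3 -0-> q3 -1-> q2 -2-> q2 -0-> q5 -2-> q4 -2-> q1 -0-> q1
First repeat at step 2: q3 was already visited.

The earliest repeat is at step j = 2: N is in q3, which it already visited at step i = 1.
With |Q| = 8, pigeonhole forces a state repeat no later than step 8; the substring read between the first and second visits to that state can be pumped.

q3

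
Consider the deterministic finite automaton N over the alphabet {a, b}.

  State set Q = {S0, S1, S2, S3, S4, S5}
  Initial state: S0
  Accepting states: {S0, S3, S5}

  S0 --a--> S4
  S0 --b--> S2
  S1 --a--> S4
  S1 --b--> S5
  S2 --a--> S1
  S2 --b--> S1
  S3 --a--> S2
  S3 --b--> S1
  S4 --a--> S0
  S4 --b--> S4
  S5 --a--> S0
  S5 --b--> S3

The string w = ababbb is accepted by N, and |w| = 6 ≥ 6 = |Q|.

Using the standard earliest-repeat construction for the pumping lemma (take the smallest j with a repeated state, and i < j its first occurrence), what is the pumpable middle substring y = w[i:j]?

Run of N on w = a b a b b b:
  step 0: S0  (start)
  step 1: S4  (read a: S0→S4)
  step 2: S4  (read b: S4→S4)   ← first repeat (S4 seen earlier)
  step 3: S0  (read a: S4→S0)
  step 4: S2  (read b: S0→S2)
  step 5: S1  (read b: S2→S1)
  step 6: S5  (read b: S1→S5)

So i = 1, j = 2, giving x = w[0:1] = a, y = w[1:2] = b, z = w[2:6] = abbb.
Check: |xy| = 2 ≤ 6 and |y| = 1 ≥ 1. Reading y takes N from S4 back to S4, so every xyⁱz is accepted.

b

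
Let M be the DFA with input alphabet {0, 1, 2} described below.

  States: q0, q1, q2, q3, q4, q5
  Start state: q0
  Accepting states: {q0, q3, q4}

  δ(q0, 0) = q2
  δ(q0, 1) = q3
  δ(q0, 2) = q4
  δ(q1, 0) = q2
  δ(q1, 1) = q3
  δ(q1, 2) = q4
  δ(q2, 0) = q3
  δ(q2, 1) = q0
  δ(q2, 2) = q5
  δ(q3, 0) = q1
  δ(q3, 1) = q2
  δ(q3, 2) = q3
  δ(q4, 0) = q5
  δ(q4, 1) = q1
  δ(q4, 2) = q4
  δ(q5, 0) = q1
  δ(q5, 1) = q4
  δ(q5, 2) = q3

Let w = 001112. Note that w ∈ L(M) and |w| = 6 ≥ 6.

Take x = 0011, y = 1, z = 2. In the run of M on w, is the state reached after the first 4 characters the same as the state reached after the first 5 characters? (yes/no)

Run of M on the first 5 characters of w = 0 0 1 1 1:
  step 0: q0  (start)
  step 1: q2  (read 0: q0→q2)
  step 2: q3  (read 0: q2→q3)
  step 3: q2  (read 1: q3→q2)
  step 4: q0  (read 1: q2→q0)
  step 5: q3  (read 1: q0→q3)

After x (step 4): q0. After xy (step 5): q3.
They differ (q0 ≠ q3), so y is not a cycle from the state after x; this split is not the one the pumping-lemma construction produces, and pumping y need not keep the string in L(M).

no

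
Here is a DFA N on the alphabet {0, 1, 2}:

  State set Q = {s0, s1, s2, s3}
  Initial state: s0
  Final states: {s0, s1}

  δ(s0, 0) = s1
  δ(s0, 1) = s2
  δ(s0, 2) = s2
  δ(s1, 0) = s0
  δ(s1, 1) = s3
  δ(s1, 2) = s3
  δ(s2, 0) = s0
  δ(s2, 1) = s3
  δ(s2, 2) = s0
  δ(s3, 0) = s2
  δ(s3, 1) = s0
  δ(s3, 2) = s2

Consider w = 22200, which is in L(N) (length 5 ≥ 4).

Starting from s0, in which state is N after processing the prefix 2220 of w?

State sequence: s0 -2-> s2 -2-> s0 -2-> s2 -0-> s0

After reading 4 characters, N is in state s0.
(This kind of state-tracing is the core of the pumping-lemma construction: with 4 states, pigeonhole forces a repeat within the first 4 steps.)

s0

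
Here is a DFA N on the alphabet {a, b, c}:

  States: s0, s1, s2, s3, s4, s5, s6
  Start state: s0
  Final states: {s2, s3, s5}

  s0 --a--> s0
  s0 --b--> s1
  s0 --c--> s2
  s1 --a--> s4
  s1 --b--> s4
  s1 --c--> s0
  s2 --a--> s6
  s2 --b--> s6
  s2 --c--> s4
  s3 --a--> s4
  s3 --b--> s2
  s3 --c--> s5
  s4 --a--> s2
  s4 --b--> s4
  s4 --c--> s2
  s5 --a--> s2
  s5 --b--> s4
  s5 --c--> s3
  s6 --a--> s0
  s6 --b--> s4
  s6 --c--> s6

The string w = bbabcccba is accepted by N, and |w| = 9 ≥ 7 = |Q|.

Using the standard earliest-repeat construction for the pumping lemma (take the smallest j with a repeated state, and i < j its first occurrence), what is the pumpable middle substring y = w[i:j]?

Run of N on w = b b a b c c c b a:
  step 0: s0  (start)
  step 1: s1  (read b: s0→s1)
  step 2: s4  (read b: s1→s4)
  step 3: s2  (read a: s4→s2)
  step 4: s6  (read b: s2→s6)
  step 5: s6  (read c: s6→s6)   ← first repeat (s6 seen earlier)
  step 6: s6  (read c: s6→s6)
  step 7: s6  (read c: s6→s6)
  step 8: s4  (read b: s6→s4)
  step 9: s2  (read a: s4→s2)

So i = 4, j = 5, giving x = w[0:4] = bbab, y = w[4:5] = c, z = w[5:9] = ccba.
Check: |xy| = 5 ≤ 7 and |y| = 1 ≥ 1. Reading y takes N from s6 back to s6, so every xyⁱz is accepted.
Pumping length from the standard proof: p = 7 (the number of states). The repeated state found above gives |xy| = j ≤ 7 and |y| = j − i ≥ 1.

c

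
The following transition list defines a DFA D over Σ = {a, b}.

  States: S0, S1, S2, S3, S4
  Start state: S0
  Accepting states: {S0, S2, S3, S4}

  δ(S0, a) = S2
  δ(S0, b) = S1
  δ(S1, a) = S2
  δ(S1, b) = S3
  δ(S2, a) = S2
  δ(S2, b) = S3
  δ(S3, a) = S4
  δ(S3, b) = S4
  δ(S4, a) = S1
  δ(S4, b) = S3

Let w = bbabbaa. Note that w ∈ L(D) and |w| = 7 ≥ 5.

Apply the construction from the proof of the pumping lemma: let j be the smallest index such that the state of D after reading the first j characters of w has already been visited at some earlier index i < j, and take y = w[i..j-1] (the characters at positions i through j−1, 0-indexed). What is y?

State sequence: S0 -b-> S1 -b-> S3 -a-> S4 -b-> S3 -b-> S4 -a-> S1 -a-> S2
First repeat at step 4: S3 was already visited.

So i = 2, j = 4, giving x = w[0:2] = bb, y = w[2:4] = ab, z = w[4:7] = baa.
Check: |xy| = 4 ≤ 5 and |y| = 2 ≥ 1. Reading y takes D from S3 back to S3, so every xyⁱz is accepted.

ab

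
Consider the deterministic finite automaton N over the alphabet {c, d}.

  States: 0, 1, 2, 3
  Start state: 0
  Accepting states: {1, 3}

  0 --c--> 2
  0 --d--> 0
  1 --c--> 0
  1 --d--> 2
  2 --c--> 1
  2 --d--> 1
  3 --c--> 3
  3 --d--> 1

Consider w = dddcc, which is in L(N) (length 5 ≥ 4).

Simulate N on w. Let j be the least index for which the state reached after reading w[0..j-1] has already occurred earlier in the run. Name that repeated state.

0

State sequence: 0 -d-> 0 -d-> 0 -d-> 0 -c-> 2 -c-> 1
First repeat at step 1: 0 was already visited.

The earliest repeat is at step j = 1: N is in 0, which it already visited at step i = 0.
With |Q| = 4, pigeonhole forces a state repeat no later than step 4; the substring read between the first and second visits to that state can be pumped.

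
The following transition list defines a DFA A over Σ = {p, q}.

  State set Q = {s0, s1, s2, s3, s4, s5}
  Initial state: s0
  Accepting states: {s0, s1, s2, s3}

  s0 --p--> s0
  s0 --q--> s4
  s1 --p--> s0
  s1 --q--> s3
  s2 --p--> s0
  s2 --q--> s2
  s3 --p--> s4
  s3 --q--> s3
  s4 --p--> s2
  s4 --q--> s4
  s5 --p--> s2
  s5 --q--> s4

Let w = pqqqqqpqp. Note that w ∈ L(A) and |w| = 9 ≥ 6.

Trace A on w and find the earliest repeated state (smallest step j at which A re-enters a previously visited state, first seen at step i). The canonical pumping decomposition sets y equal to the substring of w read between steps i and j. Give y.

State sequence: s0 -p-> s0 -q-> s4 -q-> s4 -q-> s4 -q-> s4 -q-> s4 -p-> s2 -q-> s2 -p-> s0
First repeat at step 1: s0 was already visited.

So i = 0, j = 1, giving x = w[0:0] = ε, y = w[0:1] = p, z = w[1:9] = qqqqqpqp.
Check: |xy| = 1 ≤ 6 and |y| = 1 ≥ 1. Reading y takes A from s0 back to s0, so every xyⁱz is accepted.
With |Q| = 6, pigeonhole forces a state repeat no later than step 6; the substring read between the first and second visits to that state can be pumped.

p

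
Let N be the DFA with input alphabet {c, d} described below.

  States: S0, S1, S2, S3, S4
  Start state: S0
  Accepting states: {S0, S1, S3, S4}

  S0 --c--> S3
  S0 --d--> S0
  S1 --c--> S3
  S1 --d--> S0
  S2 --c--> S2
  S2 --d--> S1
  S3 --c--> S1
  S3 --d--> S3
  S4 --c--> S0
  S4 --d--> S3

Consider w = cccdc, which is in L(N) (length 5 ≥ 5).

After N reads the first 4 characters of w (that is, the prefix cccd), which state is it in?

Run of N on the first 4 characters of w = c c c d:
  step 0: S0  (start)
  step 1: S3  (read c: S0→S3)
  step 2: S1  (read c: S3→S1)
  step 3: S3  (read c: S1→S3)
  step 4: S3  (read d: S3→S3)

After reading 4 characters, N is in state S3.

S3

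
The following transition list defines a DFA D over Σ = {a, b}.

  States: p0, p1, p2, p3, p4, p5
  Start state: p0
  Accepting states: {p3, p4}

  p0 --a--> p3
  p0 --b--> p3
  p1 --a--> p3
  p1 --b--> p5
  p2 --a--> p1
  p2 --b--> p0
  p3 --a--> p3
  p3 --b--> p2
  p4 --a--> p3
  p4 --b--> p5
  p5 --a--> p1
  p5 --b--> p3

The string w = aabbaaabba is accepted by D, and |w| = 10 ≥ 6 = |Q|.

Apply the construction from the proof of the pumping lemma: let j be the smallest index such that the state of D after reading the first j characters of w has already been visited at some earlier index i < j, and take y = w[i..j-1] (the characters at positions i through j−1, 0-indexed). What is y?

a

Run of D on w = a a b b a a a b b a:
  step 0: p0  (start)
  step 1: p3  (read a: p0→p3)
  step 2: p3  (read a: p3→p3)   ← first repeat (p3 seen earlier)
  step 3: p2  (read b: p3→p2)
  step 4: p0  (read b: p2→p0)
  step 5: p3  (read a: p0→p3)
  step 6: p3  (read a: p3→p3)
  step 7: p3  (read a: p3→p3)
  step 8: p2  (read b: p3→p2)
  step 9: p0  (read b: p2→p0)
  step 10: p3  (read a: p0→p3)

So i = 1, j = 2, giving x = w[0:1] = a, y = w[1:2] = a, z = w[2:10] = bbaaabba.
Check: |xy| = 2 ≤ 6 and |y| = 1 ≥ 1. Reading y takes D from p3 back to p3, so every xyⁱz is accepted.
Since D has 6 states, any run of length ≥ 6 visits 6+1 states, so by pigeonhole some state repeats within the first 6 steps — that repeat gives the pumpable loop.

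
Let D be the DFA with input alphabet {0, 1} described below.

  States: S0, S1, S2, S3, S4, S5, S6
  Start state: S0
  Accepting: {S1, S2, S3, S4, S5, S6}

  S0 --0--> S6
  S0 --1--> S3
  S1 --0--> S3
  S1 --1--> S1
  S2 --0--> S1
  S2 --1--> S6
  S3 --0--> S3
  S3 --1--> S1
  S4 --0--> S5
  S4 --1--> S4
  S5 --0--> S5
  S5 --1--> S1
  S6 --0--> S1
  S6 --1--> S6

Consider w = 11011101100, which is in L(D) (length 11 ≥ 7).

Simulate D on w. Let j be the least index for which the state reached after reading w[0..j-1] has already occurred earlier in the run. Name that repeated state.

State sequence: S0 -1-> S3 -1-> S1 -0-> S3 -1-> S1 -1-> S1 -1-> S1 -0-> S3 -1-> S1 -1-> S1 -0-> S3 -0-> S3
First repeat at step 3: S3 was already visited.

The earliest repeat is at step j = 3: D is in S3, which it already visited at step i = 1.
Since D has 7 states, any run of length ≥ 7 visits 7+1 states, so by pigeonhole some state repeats within the first 7 steps — that repeat gives the pumpable loop.

S3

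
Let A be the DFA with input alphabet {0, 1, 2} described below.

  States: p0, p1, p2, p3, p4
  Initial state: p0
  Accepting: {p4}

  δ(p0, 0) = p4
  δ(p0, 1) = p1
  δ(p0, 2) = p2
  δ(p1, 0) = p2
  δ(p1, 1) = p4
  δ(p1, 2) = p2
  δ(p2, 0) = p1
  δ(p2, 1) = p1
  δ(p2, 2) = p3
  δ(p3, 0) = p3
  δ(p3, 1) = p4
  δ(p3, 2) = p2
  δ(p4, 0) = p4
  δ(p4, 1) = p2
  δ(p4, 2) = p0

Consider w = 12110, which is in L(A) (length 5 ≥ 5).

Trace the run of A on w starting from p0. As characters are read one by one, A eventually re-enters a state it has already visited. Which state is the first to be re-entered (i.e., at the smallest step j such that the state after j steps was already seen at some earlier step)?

p1

State sequence: p0 -1-> p1 -2-> p2 -1-> p1 -1-> p4 -0-> p4
First repeat at step 3: p1 was already visited.

The earliest repeat is at step j = 3: A is in p1, which it already visited at step i = 1.
With |Q| = 5, pigeonhole forces a state repeat no later than step 5; the substring read between the first and second visits to that state can be pumped.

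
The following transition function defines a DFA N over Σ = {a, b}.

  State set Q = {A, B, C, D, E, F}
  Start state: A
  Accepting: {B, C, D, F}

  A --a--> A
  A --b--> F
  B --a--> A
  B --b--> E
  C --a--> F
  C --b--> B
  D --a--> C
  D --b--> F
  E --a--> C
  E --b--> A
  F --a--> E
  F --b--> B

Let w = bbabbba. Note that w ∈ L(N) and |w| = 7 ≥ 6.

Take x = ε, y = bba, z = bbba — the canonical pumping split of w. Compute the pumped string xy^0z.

bbba

xy⁰z = xz = ε·bbba = bbba.
Reading y = bba takes N from A back to A, so after x the machine is still in A, and z then leads to the accepting state C. Hence bbba ∈ L(N).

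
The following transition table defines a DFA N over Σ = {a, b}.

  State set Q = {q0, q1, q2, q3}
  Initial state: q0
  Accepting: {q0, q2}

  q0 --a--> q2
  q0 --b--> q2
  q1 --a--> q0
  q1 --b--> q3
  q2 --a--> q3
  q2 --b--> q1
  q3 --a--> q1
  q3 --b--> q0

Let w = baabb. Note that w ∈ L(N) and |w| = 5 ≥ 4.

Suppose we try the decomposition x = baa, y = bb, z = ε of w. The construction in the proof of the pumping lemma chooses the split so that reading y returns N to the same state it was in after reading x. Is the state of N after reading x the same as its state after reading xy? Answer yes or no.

Run of N on the first 5 characters of w = b a a b b:
  step 0: q0  (start)
  step 1: q2  (read b: q0→q2)
  step 2: q3  (read a: q2→q3)
  step 3: q1  (read a: q3→q1)
  step 4: q3  (read b: q1→q3)
  step 5: q0  (read b: q3→q0)

After x (step 3): q1. After xy (step 5): q0.
They differ (q1 ≠ q0), so y is not a cycle from the state after x; this split is not the one the pumping-lemma construction produces, and pumping y need not keep the string in L(N).

no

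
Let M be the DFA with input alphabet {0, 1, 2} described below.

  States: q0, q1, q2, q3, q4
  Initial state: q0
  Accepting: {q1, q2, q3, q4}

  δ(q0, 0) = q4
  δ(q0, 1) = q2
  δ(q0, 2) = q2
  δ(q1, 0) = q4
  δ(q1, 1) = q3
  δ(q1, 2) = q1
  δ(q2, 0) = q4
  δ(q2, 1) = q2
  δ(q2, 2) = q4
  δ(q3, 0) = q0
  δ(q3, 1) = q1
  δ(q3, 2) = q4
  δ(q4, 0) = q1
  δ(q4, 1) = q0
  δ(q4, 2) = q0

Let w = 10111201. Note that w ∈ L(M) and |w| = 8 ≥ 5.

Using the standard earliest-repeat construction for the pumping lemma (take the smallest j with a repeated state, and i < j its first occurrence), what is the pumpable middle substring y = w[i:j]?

101

Run of M on w = 1 0 1 1 1 2 0 1:
  step 0: q0  (start)
  step 1: q2  (read 1: q0→q2)
  step 2: q4  (read 0: q2→q4)
  step 3: q0  (read 1: q4→q0)   ← first repeat (q0 seen earlier)
  step 4: q2  (read 1: q0→q2)
  step 5: q2  (read 1: q2→q2)
  step 6: q4  (read 2: q2→q4)
  step 7: q1  (read 0: q4→q1)
  step 8: q3  (read 1: q1→q3)

So i = 0, j = 3, giving x = w[0:0] = ε, y = w[0:3] = 101, z = w[3:8] = 11201.
Check: |xy| = 3 ≤ 5 and |y| = 3 ≥ 1. Reading y takes M from q0 back to q0, so every xyⁱz is accepted.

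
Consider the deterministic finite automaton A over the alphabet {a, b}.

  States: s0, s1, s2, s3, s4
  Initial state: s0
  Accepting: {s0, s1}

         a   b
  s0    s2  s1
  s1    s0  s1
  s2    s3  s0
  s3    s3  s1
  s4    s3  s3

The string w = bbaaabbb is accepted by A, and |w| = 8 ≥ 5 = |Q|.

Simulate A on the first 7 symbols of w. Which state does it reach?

s1

State sequence: s0 -b-> s1 -b-> s1 -a-> s0 -a-> s2 -a-> s3 -b-> s1 -b-> s1

After reading 7 characters, A is in state s1.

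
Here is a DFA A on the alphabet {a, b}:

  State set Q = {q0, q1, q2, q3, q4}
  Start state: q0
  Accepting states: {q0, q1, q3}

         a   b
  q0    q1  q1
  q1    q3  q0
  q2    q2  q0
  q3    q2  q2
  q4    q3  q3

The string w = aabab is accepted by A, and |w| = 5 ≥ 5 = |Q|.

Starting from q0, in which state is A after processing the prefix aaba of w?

q2

State sequence: q0 -a-> q1 -a-> q3 -b-> q2 -a-> q2

After reading 4 characters, A is in state q2.
(This kind of state-tracing is the core of the pumping-lemma construction: with 5 states, pigeonhole forces a repeat within the first 5 steps.)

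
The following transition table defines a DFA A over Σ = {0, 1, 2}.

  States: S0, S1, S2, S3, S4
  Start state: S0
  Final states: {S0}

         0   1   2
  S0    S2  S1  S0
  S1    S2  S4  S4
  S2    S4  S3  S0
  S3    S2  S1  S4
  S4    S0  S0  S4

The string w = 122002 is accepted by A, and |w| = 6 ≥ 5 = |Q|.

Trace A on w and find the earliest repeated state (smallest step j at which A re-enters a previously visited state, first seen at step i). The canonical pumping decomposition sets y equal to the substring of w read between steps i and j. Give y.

2

Run of A on w = 1 2 2 0 0 2:
  step 0: S0  (start)
  step 1: S1  (read 1: S0→S1)
  step 2: S4  (read 2: S1→S4)
  step 3: S4  (read 2: S4→S4)   ← first repeat (S4 seen earlier)
  step 4: S0  (read 0: S4→S0)
  step 5: S2  (read 0: S0→S2)
  step 6: S0  (read 2: S2→S0)

So i = 2, j = 3, giving x = w[0:2] = 12, y = w[2:3] = 2, z = w[3:6] = 002.
Check: |xy| = 3 ≤ 5 and |y| = 1 ≥ 1. Reading y takes A from S4 back to S4, so every xyⁱz is accepted.
The DFA has 5 states, so the proof of the pumping lemma guarantees a repeated state among the first 5+1 visited; the segment between the two visits is the pumpable y.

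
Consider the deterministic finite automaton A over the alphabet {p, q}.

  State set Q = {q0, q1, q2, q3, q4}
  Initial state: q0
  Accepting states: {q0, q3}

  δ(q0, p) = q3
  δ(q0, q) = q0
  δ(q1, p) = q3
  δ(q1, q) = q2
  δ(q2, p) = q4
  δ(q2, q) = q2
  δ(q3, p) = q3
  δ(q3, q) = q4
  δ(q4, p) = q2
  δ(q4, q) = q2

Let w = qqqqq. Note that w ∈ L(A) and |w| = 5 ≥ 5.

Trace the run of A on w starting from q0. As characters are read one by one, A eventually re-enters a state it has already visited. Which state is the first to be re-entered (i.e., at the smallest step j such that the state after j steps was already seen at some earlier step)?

State sequence: q0 -q-> q0 -q-> q0 -q-> q0 -q-> q0 -q-> q0
First repeat at step 1: q0 was already visited.

The earliest repeat is at step j = 1: A is in q0, which it already visited at step i = 0.
Since A has 5 states, any run of length ≥ 5 visits 5+1 states, so by pigeonhole some state repeats within the first 5 steps — that repeat gives the pumpable loop.

q0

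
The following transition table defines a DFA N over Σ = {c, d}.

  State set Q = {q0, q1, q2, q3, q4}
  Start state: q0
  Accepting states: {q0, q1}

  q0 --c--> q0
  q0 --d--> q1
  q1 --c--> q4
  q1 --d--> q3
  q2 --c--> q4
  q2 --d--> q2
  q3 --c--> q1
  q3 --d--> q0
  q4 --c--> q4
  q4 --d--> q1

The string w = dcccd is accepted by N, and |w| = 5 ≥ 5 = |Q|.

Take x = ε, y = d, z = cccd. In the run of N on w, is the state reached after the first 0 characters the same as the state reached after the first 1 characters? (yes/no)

no

Run of N on the first 1 characters of w = d:
  step 0: q0  (start)
  step 1: q1  (read d: q0→q1)

After x (step 0): q0. After xy (step 1): q1.
They differ (q0 ≠ q1), so y is not a cycle from the state after x; this split is not the one the pumping-lemma construction produces, and pumping y need not keep the string in L(N).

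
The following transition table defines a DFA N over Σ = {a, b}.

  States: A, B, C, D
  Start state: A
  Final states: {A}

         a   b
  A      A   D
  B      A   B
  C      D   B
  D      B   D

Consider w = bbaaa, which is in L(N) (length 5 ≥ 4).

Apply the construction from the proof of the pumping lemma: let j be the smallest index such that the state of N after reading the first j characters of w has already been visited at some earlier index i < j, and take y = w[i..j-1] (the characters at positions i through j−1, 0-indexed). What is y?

Run of N on w = b b a a a:
  step 0: A  (start)
  step 1: D  (read b: A→D)
  step 2: D  (read b: D→D)   ← first repeat (D seen earlier)
  step 3: B  (read a: D→B)
  step 4: A  (read a: B→A)
  step 5: A  (read a: A→A)

So i = 1, j = 2, giving x = w[0:1] = b, y = w[1:2] = b, z = w[2:5] = aaa.
Check: |xy| = 2 ≤ 4 and |y| = 1 ≥ 1. Reading y takes N from D back to D, so every xyⁱz is accepted.
Since N has 4 states, any run of length ≥ 4 visits 4+1 states, so by pigeonhole some state repeats within the first 4 steps — that repeat gives the pumpable loop.

b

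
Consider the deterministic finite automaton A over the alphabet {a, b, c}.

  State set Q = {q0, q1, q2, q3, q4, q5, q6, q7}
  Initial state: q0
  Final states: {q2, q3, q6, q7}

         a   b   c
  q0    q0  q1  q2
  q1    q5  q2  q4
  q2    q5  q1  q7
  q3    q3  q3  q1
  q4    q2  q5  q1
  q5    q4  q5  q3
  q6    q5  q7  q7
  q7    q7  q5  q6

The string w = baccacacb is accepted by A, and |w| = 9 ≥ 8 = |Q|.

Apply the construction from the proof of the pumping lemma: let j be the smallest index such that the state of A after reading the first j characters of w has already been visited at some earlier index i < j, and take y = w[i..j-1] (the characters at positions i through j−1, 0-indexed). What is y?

acc

State sequence: q0 -b-> q1 -a-> q5 -c-> q3 -c-> q1 -a-> q5 -c-> q3 -a-> q3 -c-> q1 -b-> q2
First repeat at step 4: q1 was already visited.

So i = 1, j = 4, giving x = w[0:1] = b, y = w[1:4] = acc, z = w[4:9] = acacb.
Check: |xy| = 4 ≤ 8 and |y| = 3 ≥ 1. Reading y takes A from q1 back to q1, so every xyⁱz is accepted.
The DFA has 8 states, so the proof of the pumping lemma guarantees a repeated state among the first 8+1 visited; the segment between the two visits is the pumpable y.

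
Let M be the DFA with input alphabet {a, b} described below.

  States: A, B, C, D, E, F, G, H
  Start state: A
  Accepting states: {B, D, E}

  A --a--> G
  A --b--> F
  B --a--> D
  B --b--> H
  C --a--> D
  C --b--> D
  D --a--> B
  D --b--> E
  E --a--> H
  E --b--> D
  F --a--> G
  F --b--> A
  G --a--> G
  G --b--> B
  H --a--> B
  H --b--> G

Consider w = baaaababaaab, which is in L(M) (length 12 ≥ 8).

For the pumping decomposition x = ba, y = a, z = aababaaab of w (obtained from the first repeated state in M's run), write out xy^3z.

baaaaaababaaab

xy^3z = ba·a·a·a·aababaaab = baaaaaababaaab.
Reading y = a takes M from G back to G, so after x·y·y·y the machine is still in G, and z then leads to the accepting state E. Hence baaaaaababaaab ∈ L(M).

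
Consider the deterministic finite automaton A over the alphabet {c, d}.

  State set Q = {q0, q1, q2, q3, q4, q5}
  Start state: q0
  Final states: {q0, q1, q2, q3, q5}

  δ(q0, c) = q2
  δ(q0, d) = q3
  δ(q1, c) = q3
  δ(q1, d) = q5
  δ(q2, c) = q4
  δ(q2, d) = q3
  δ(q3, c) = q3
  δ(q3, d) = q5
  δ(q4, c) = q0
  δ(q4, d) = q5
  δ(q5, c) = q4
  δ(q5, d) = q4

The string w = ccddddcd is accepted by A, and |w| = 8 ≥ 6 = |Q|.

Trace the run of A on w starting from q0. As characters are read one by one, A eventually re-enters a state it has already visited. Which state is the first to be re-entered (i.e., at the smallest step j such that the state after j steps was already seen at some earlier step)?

q4

Run of A on w = c c d d d d c d:
  step 0: q0  (start)
  step 1: q2  (read c: q0→q2)
  step 2: q4  (read c: q2→q4)
  step 3: q5  (read d: q4→q5)
  step 4: q4  (read d: q5→q4)   ← first repeat (q4 seen earlier)
  step 5: q5  (read d: q4→q5)
  step 6: q4  (read d: q5→q4)
  step 7: q0  (read c: q4→q0)
  step 8: q3  (read d: q0→q3)

The earliest repeat is at step j = 4: A is in q4, which it already visited at step i = 2.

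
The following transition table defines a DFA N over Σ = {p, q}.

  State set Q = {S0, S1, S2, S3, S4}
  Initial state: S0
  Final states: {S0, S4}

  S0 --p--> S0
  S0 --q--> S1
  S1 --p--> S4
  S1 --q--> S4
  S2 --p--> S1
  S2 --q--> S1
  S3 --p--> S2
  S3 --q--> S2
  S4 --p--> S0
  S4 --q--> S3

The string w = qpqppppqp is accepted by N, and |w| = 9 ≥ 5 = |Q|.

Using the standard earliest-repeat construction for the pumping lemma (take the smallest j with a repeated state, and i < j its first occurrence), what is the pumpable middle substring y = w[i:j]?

State sequence: S0 -q-> S1 -p-> S4 -q-> S3 -p-> S2 -p-> S1 -p-> S4 -p-> S0 -q-> S1 -p-> S4
First repeat at step 5: S1 was already visited.

So i = 1, j = 5, giving x = w[0:1] = q, y = w[1:5] = pqpp, z = w[5:9] = ppqp.
Check: |xy| = 5 ≤ 5 and |y| = 4 ≥ 1. Reading y takes N from S1 back to S1, so every xyⁱz is accepted.

pqpp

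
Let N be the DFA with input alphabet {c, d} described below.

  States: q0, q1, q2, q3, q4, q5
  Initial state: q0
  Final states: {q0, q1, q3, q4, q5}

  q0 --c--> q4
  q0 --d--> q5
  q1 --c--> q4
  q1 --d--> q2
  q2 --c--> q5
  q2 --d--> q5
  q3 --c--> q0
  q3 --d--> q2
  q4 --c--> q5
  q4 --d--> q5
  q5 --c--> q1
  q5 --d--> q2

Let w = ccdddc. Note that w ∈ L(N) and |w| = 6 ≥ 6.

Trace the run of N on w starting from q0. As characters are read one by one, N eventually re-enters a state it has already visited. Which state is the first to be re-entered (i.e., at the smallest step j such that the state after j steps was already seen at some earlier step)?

q5

State sequence: q0 -c-> q4 -c-> q5 -d-> q2 -d-> q5 -d-> q2 -c-> q5
First repeat at step 4: q5 was already visited.

The earliest repeat is at step j = 4: N is in q5, which it already visited at step i = 2.
Since N has 6 states, any run of length ≥ 6 visits 6+1 states, so by pigeonhole some state repeats within the first 6 steps — that repeat gives the pumpable loop.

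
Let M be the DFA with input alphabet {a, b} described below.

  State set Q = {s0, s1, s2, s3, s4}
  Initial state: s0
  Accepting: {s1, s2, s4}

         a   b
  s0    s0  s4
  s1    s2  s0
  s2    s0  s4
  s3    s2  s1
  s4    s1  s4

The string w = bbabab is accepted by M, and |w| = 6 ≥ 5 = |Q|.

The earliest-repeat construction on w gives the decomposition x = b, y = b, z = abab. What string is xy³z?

xy^3z = b·b·b·b·abab = bbbbabab.
Reading y = b takes M from s4 back to s4, so after x·y·y·y the machine is still in s4, and z then leads to the accepting state s4. Hence bbbbabab ∈ L(M).

bbbbabab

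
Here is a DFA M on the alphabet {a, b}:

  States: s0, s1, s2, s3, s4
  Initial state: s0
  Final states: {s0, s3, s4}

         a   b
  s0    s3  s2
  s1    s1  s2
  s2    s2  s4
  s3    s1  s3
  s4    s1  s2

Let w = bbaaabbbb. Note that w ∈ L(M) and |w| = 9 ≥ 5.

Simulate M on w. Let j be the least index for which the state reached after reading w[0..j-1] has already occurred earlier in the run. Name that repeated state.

State sequence: s0 -b-> s2 -b-> s4 -a-> s1 -a-> s1 -a-> s1 -b-> s2 -b-> s4 -b-> s2 -b-> s4
First repeat at step 4: s1 was already visited.

The earliest repeat is at step j = 4: M is in s1, which it already visited at step i = 3.
Pumping length from the standard proof: p = 5 (the number of states). The repeated state found above gives |xy| = j ≤ 5 and |y| = j − i ≥ 1.

s1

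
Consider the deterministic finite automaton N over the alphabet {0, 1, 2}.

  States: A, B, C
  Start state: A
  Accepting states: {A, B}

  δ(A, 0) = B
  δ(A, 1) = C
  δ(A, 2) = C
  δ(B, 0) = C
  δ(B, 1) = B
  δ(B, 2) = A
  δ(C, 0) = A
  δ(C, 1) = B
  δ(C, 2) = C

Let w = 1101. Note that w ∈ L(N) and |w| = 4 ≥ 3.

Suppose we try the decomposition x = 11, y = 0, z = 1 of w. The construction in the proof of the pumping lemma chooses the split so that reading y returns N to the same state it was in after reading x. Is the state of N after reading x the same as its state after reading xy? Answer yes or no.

no

Run of N on the first 3 characters of w = 1 1 0:
  step 0: A  (start)
  step 1: C  (read 1: A→C)
  step 2: B  (read 1: C→B)
  step 3: C  (read 0: B→C)

After x (step 2): B. After xy (step 3): C.
They differ (B ≠ C), so y is not a cycle from the state after x; this split is not the one the pumping-lemma construction produces, and pumping y need not keep the string in L(N).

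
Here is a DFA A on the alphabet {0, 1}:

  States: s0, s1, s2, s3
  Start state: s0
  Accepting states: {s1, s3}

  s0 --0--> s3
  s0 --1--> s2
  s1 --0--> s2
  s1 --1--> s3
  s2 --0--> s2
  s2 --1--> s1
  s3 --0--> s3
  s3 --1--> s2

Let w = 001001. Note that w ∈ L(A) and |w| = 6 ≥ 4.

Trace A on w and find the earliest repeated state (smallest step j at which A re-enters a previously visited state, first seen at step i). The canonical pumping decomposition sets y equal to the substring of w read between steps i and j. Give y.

0

State sequence: s0 -0-> s3 -0-> s3 -1-> s2 -0-> s2 -0-> s2 -1-> s1
First repeat at step 2: s3 was already visited.

So i = 1, j = 2, giving x = w[0:1] = 0, y = w[1:2] = 0, z = w[2:6] = 1001.
Check: |xy| = 2 ≤ 4 and |y| = 1 ≥ 1. Reading y takes A from s3 back to s3, so every xyⁱz is accepted.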